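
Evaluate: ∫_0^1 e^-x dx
Antiderivative: -e^-x
Evaluate: -(e^-1-1)

Answer: (e^-1-1)/(-1)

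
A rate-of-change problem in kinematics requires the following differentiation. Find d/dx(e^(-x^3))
Chain rule: d/dx[e^u] = e^u · u' where u = -x^3
u' = -3x^2

Answer: -3x^2·e^(-x^3)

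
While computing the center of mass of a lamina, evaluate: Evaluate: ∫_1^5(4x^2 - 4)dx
Step 1: Find antiderivative F(x)=(4/3)x^3 - 4x
Step 2: F(5) - F(1)=440/3 - (-8/3)=448/3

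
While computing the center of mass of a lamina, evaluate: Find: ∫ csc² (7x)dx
Since d/dx[-cot(7x)] = 7csc²(7x), integral = -cot(7x)/7+C

Answer: (-1/7)cot(7x)+C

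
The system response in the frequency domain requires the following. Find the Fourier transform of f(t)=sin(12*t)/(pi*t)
sin(W * t)/(pi * t) = (W/pi) * sinc(W * t/pi) is the impulse response of the ideal low-pass filter with cutoff W (here W = 12).
Its Fourier transform is a rectangular function:
F(omega) = 1 for |omega| < 12, 0 otherwise

Answer: rect(omega/24) [i.e., 1 for |omega| < 12, 0 otherwise]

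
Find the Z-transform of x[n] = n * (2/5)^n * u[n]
Using the property Z{n * a^n * u[n]}=az/(z-a)^2
With a=2/5: X(z)=(2/5)z/(z - 2/5)^2, |z| > 2/5

Answer: (2/5)z/(z - 2/5)^2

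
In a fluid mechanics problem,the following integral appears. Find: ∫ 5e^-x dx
Since d/dx[e^-x]=- e^-x, we get -5e^-x + C

Answer: -5e^-x + C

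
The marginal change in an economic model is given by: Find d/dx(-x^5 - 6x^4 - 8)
Power rule: d/dx(ax^n) = n·a·x^(n-1)
Term by term: -5·x^4-24·x^3

Answer: -5x^4-24x^3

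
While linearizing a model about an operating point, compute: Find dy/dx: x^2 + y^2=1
Differentiate: 2x + 2y·(dy/dx) = 0
dy/dx = -2x/(2y)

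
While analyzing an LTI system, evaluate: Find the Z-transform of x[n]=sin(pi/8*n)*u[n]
Z{sin(w0 * n) * u[n]}=z * sin(w0)/(z^2-2z * cos(w0)+1)
With w0=pi/8: X(z)=z * sin(pi/8)/(z^2-2z * cos(pi/8)+1)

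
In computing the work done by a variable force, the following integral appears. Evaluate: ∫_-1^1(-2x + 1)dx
Step 1: Find antiderivative F(x) = -x^2 + x
Step 2: F(1) - F(-1) = 0 - (-2) = 2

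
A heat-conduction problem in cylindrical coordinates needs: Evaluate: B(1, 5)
B(x,y) = Γ(x)Γ(y)/Γ(x+y) = (x-1)!(y-1)!/(x+y-1)!
B(1,5) = 0!·4!/5! = 1/5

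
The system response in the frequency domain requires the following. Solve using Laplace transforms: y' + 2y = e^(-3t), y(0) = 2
Take L: sY - 2 + 2Y=1/(s + 3)
Y(s + 2)=1/(s + 3) + 2
Y=1/((s + 3)(s + 2)) + 2/(s + 2)
Partial fractions: 1/((s + 3)(s + 2))=-1/(s + 3) + 1/(s + 2)
So Y=-1/(s + 3) + 3/(s + 2)
Inverse Laplace transform (L^(-1){1/(s + 3)}=e^(-3t), L^(-1){1/(s + 2)}=e^(-2t)):

Answer: y(t)=-1·e^(-3t) + 3·e^(-2t)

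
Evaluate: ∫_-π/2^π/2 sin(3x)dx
Antiderivative: -cos(3x)/3
Evaluate at bounds: [-cos(3·π/2)/3] - [-cos(3·-π/2)/3]
=(-(0) + (0))/3=0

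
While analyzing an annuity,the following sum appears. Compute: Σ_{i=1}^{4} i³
Using formula: Σ i^3=[n(n+1)/2]²=[4·5/2]²=100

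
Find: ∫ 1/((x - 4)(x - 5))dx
Partial fractions: 1/((x-4)(x-5)) = A/(x-4)+B/(x-5)
A = -1, B = 1
∫ [-1· 1/(x-4)+1· 1/(x-5)] dx
= (1)[ln|x-5| - ln|x-4|]+C

Answer: ln|(x-5)/(x-4)|+C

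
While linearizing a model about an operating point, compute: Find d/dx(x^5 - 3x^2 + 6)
Power rule: d/dx(ax^n)=n·a·x^(n-1)
Term by term: 5·x^4-6·x

Answer: 5x^4-6x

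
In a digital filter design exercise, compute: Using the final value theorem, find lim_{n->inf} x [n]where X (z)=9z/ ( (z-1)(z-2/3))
Final value theorem: lim x[n] = lim_{z->1} (z-1) * X(z)
(z-1) * X(z) = 9z/(z-2/3)
As z->1: 9/(1-2/3) = 9/(1/3) = 27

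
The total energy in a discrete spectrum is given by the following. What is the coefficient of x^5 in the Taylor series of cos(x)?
cos(x) has only even powers. Coefficient of x^5=0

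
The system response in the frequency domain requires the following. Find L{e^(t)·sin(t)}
First shifting: L{e^(at)f(t)} = F(s-a)
L{sin(t)} = 1/(s²+1)
Shift: 1/((s-1)²+1)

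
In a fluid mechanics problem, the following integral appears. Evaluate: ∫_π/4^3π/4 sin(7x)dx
Antiderivative: -cos(7x)/7
Evaluate at bounds: [-cos(7·3π/4)/7] - [-cos(7·π/4)/7]
=(-(-√2/2)+(√2/2))/7=√2/7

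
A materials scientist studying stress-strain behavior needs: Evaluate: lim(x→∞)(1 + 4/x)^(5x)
Rewrite as [(1+4/x)^x]^5.
lim(1+4/x)^x=e^4, so limit=(e^4)^5=e^20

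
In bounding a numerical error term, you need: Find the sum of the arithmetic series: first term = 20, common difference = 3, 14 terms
Last term: a_n = 20 + (14 - 1)·3 = 59
Sum = n(a_1 + a_n)/2 = 14(20 + 59)/2 = 553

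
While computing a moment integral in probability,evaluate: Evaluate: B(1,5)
B(x,y) = Γ(x)Γ(y)/Γ(x + y) = (x-1)!(y-1)!/(x + y-1)!
B(1,5) = 0!·4!/5! = 1/5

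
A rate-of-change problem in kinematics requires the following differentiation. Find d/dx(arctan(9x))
d/dx[arctan(u)]=u'/(1+u²), u=9x, u'=9

Answer: 9/(1+81x²)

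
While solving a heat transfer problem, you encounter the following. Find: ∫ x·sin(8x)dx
By parts: u = x, dv = sin(8x) dx
du = dx, v = -cos(8x)/8
= -x·cos(8x)/8 + sin(8x)/8² + C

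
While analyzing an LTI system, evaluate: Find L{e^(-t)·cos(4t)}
First shifting: L{e^(at)f(t)}=F(s-a)
L{cos(4t)}=s/(s²+16)
Shift: (s+1)/((s+1)²+16)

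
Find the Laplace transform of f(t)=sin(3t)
L{sin(wt)} = w/(s²+w²)
L{sin(3t)} = 3/(s²+9)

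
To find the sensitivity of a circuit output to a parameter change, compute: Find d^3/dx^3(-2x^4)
Apply power rule 3 times:
d^1: -8x^3
d^2: -24x^2
d^3: -48x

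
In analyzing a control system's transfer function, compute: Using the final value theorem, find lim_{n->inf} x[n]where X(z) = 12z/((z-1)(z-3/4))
Final value theorem: lim x[n]=lim_{z->1} (z-1) * X(z)
(z-1) * X(z)=12z/(z-3/4)
As z->1: 12/(1-3/4)=12/(1/4)=48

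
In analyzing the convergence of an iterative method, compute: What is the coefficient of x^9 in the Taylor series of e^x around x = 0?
Taylor series of e^x=Σ x^n/n!
Coefficient of x^9=1/9!=1/362880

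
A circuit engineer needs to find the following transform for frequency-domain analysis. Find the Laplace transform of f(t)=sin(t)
L{sin(wt)}=w/(s² + w²)
L{sin(t)}=1/(s² + 1)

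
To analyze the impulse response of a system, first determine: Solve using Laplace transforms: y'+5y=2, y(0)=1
Take L of both sides: sY(s) - 1 + 5Y(s)=2/s
Y(s)(s + 5)=2/s + 1
Y(s)=2/(s(s + 5)) + 1/(s + 5)
Partial fractions: 2/(s(s + 5))=(2/5)/s - (2/5)/(s + 5)
So Y(s)=(2/5)/s + (3/5)/(s + 5)
Inverse transform (L^(-1){1/s}=1, L^(-1){1/(s + 5)}=e^(-5t)):

Answer: y(t)=2/5 + (3/5)·e^(-5t)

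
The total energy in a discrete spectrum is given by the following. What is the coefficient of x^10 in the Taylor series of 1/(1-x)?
1/(1-x)=Σ x^n for |x|<1
All coefficients are 1

Answer: 1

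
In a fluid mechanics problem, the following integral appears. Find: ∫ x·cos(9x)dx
By parts: u = x, dv = cos(9x) dx
du = dx, v = sin(9x)/9
= x·sin(9x)/9+cos(9x)/9²+C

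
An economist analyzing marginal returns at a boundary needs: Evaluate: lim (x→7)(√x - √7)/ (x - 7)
Multiply by conjugate (√x + √7)/(√x + √7):
=(x - 7)/((x - 7)(√x + √7))=1/(√x + √7)
As x → 7: 1/(2√7)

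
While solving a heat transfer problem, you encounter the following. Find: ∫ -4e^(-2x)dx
Since d/dx[e^(-2x)] = -2e^(-2x), we get 2 e^(-2x)+C

Answer: 2e^(-2x)+C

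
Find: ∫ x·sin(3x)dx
By parts: u=x, dv=sin(3x) dx
du=dx, v=-cos(3x)/3
=-x·cos(3x)/3+sin(3x)/3²+C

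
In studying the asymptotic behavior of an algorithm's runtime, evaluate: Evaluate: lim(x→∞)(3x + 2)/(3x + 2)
Divide numerator and denominator by x:
lim (3 + 2/x)/(3 + 2/x) = 1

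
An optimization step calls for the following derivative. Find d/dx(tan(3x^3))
Chain rule: d/dx[tan(u)]=sec²(u)·u' where u=3x^3
u'=9x^2

Answer: 9x^2·sec²(3x^3)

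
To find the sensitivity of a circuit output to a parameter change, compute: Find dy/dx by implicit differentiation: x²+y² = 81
Differentiate both sides: 2x + 2y·(dy/dx)=0
Solve: dy/dx=-2x/(2y)=-x/y

Answer: dy/dx=-x/y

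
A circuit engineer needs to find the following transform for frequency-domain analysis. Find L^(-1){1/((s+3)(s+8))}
Partial fractions: 1/((s + 3)(s + 8))=A/(s + 3) + B/(s + 8)
Cover-up: A=1/(s + 8)|_{s=-3}=1/5; B=1/(s + 3)|_{s=-8}=-1/5
L^(-1)=(1/5)e^(-3t) - (1/5)e^(-8t)

Answer: (1/5)(e^(-3t) - e^(-8t))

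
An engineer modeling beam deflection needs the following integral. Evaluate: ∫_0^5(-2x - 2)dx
Step 1: Find antiderivative F(x) = -x^2-2x
Step 2: F(5) - F(0) = -35 - (0) = -35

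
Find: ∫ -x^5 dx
Using power rule: ∫ -x^5 dx=-1/6 x^6 + C=(-1/6)x^6 + C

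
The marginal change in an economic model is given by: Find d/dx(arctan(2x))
d/dx[arctan(u)] = u'/(1 + u²), u = 2x, u' = 2

Answer: 2/(1 + 4x²)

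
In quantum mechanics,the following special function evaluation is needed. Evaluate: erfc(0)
erfc(x) = 1 - erf(x); erfc(0) = 1 - erf(0) = 1-0 = 1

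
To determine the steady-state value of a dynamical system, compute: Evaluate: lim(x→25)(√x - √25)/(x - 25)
Multiply by conjugate (√x+√25)/(√x+√25):
=(x - 25)/((x - 25)(√x+√25))=1/(√x+√25)
As x → 25: 1/(2√25)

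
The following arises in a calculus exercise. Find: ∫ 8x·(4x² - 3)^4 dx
Let u=4x² - 3, du=8x dx
∫ u^4 du=u^5/5 + C

Answer: (4x² - 3)^5/5 + C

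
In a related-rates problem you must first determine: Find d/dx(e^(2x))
Chain rule: d/dx[e^u]=e^u · u' where u=2x
u'=2

Answer: 2·e^(2x)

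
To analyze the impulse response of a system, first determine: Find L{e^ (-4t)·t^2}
First shifting: L{e^(at)f(t)} = F(s-a)
L{t^2} = 2/s^3
Shift s → s+4: 2/(s+4)^3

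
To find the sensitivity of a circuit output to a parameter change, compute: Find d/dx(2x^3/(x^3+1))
Quotient rule: (f/g)' = (f'g - fg')/g²
f = 2x^3, f' = 6x^2
g = x^3 + 1, g' = 3x^2

Answer: (6x^2·(x^3 + 1) - 6x^5)/(x^3 + 1)²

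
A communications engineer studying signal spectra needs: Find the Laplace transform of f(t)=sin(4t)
L{sin(wt)} = w/(s²+w²)
L{sin(4t)} = 4/(s²+16)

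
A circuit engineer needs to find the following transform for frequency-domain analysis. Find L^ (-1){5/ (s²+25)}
L^(-1){w/(s²+w²)}=sin(wt)
Here w=5

Answer: sin(5t)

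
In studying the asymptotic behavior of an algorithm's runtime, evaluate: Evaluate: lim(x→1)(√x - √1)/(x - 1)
Multiply by conjugate (√x+√1)/(√x+√1):
=(x - 1)/((x - 1)(√x+√1))=1/(√x+√1)
As x → 1: 1/(2√1)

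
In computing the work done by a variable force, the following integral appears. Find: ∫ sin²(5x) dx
Using identity sin²(u)=(1 - cos(2u))/2:
∫ (1 - cos(10x))/2 dx=x/2 - sin(10x)/20 + C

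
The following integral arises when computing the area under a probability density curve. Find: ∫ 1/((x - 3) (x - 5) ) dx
Partial fractions: 1/((x-3)(x-5))=A/(x-3) + B/(x-5)
A=-1/2, B=1/2
∫ [-1/2· 1/(x-3) + 1/2· 1/(x-5)] dx
=(1/2)[ln|x-5| - ln|x-3|] + C

Answer: (1/2)·ln|(x-5)/(x-3)| + C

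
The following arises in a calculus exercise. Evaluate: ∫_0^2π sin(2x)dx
Antiderivative: -cos(2x)/2
Evaluate at bounds: [-cos(2·2π)/2] - [-cos(2·0)/2]
= (-(1) + (1))/2 = 0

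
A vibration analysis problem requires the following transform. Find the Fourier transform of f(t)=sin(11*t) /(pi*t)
sin(W * t)/(pi * t)=(W/pi) * sinc(W * t/pi) is the impulse response of the ideal low-pass filter with cutoff W (here W=11).
Its Fourier transform is a rectangular function:
F(omega)=1 for |omega| < 11, 0 otherwise

Answer: rect(omega/22) [i.e., 1 for |omega| < 11, 0 otherwise]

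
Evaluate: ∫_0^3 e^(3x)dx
Antiderivative: (1/3)e^(3x)
Evaluate: (1/3)(e^9 - 1)

Answer: (e^9 - 1)/3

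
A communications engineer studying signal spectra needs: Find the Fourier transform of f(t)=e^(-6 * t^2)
The Fourier transform of a Gaussian e^(-a*t^2) is sqrt(pi/a)*e^(-omega^2/(4a)).
With a=6: F(omega)=sqrt(pi/6)*e^(-omega^2/24)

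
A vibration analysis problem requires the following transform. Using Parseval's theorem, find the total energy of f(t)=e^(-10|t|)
Parseval's theorem: E = integral |f(t)|^2 dt = (1/2pi) integral |F(omega)|^2 domega
E = integral_{-inf}^{inf} e^(-20|t|) dt = 2 * integral_0^inf e^(-20t) dt = 2/(2 * 10) = 1/10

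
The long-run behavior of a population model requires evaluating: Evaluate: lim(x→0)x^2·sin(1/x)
Squeeze theorem: -|x^2| ≤ x^2·sin(1/x) ≤ |x^2|
Since x^2 → 0 as x → 0, by squeeze theorem the limit is 0

Answer: 0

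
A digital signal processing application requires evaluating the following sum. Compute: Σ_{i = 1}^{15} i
Using formula: Σ i^1 = n(n+1)/2 = 15·16/2 = 120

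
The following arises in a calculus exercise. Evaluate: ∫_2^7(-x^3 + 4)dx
Step 1: Find antiderivative F(x)=(-1/4)x^4+4x
Step 2: F(7) - F(2)=-2289/4 - (4)=-2305/4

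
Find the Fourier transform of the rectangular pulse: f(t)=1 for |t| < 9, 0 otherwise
F(omega)=integral from -9 to 9 of e^(-j * omega * t) dt
=2 * sin(9 * omega)/omega=18 * sinc(9 * omega/pi)

Answer: 2 * sin(9 * omega)/omega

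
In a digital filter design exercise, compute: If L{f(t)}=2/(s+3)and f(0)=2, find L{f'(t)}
L{f'(t)}=s·F(s) - f(0)=2s/(s + 3) - 2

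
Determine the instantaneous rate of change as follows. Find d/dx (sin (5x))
Chain rule: d/dx[sin(u)] = cos(u)·u' where u = 5x
u' = 5

Answer: 5·cos(5x)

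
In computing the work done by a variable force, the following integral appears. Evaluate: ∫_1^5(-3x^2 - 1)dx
Step 1: Find antiderivative F(x) = -x^3 - x
Step 2: F(5) - F(1) = -130 - (-2) = -128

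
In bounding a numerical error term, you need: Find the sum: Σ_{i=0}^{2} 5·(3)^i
Geometric series: S=a(1 - r^n)/(1 - r)
a=5, r=3, n=3
S=5(1-27)/-2=65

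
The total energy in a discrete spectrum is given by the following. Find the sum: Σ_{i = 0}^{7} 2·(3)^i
Geometric series: S = a(1 - r^n)/(1 - r)
a = 2, r = 3, n = 8
S = 2(1-6561)/-2 = 6560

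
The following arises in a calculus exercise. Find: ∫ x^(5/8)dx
Power rule: ∫ x^(5/8) dx=x^(13/8)/(13/8) + C

Answer: (8/13)·x^(13/8) + C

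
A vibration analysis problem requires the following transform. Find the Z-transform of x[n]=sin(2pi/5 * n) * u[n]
Z{sin(w0*n)*u[n]}=z*sin(w0)/(z^2 - 2z*cos(w0) + 1)
With w0=2pi/5: X(z)=z*sin(2pi/5)/(z^2 - 2z*cos(2pi/5) + 1)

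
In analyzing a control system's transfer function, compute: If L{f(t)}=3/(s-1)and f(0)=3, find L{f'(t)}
L{f'(t)} = s·F(s) - f(0) = 3s/(s-1)-3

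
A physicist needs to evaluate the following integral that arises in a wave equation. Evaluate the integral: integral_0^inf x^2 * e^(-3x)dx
This is a Gamma integral. Substitute u=3x (du=3 dx):
integral_0^inf x^2 * e^(-3x) dx=(1/3^3) integral_0^inf u^2 * e^(-u) du
=Gamma(3)/3^3=2!/3^3=2/27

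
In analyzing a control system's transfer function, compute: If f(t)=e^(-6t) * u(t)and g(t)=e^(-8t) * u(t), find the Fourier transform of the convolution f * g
By the convolution theorem: F{f*g} = F(omega)*G(omega)
F(omega) = 1/(6 + j*omega), G(omega) = 1/(8 + j*omega)
F{f*g} = 1/((6 + j*omega)(8 + j*omega))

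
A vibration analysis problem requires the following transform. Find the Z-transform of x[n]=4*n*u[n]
Z{n * u[n]}=z/(z-1)^2
By linearity: Z{4 * n * u[n]}=4z/(z-1)^2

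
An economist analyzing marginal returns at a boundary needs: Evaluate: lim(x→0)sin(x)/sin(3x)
sin(u) ≈ u for small u:
sin(x)/sin(3x) ≈ x/(3x) = 1/3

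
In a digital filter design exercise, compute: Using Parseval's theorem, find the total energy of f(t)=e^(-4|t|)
Parseval's theorem: E = integral |f(t)|^2 dt = (1/2pi) integral |F(omega)|^2 domega
E = integral_{-inf}^{inf} e^(-8|t|) dt = 2 * integral_0^inf e^(-8t) dt = 2/(2 * 4) = 1/4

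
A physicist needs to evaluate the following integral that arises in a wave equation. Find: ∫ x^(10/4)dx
Power rule: ∫ x^(5/2) dx = x^(7/2)/(7/2)+C

Answer: (2/7)·x^(7/2)+C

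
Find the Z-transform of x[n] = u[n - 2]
Using the time-shift property: Z{u[n-2]}=z^(-2) * z/(z-1)
=z^(-1)/(z-1)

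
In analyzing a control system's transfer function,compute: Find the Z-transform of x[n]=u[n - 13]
Using the time-shift property: Z{u[n-13]}=z^(-13)*z/(z-1)
=z^(-12)/(z-1)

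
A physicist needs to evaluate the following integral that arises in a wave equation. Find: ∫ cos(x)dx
Using standard integral: ∫ cos(x) dx = sin(x) + C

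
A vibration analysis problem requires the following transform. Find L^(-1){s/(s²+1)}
L^(-1){s/(s²+w²)}=cos(wt)
Here w=1

Answer: cos(t)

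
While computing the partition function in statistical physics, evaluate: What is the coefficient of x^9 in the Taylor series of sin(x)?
sin(x) = Σ (-1)^k x^(2k + 1)/(2k + 1)!
For x^9: (-1)^4/9! = 1/362880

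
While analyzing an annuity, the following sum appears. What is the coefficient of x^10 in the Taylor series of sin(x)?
sin(x) has only odd powers. Coefficient of x^10=0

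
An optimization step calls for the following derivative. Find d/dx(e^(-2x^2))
Chain rule: d/dx[e^u]=e^u · u' where u=-2x^2
u'=-4x

Answer: -4x·e^(-2x^2)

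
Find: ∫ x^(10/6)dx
Power rule: ∫ x^(5/3) dx=x^(8/3)/(8/3)+C

Answer: (3/8)·x^(8/3)+C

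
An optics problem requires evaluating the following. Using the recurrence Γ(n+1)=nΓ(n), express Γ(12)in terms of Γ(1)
Γ(12) = 11Γ(11) = 11·10Γ(10) = ... = 11!·Γ(1) = 39916800·Γ(1)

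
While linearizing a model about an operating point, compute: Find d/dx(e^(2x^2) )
Chain rule: d/dx[e^u]=e^u · u' where u=2x^2
u'=4x

Answer: 4x·e^(2x^2)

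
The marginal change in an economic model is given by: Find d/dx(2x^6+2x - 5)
Power rule: d/dx(ax^n)=n·a·x^(n-1)
Term by term: 12·x^5+2

Answer: 12x^5+2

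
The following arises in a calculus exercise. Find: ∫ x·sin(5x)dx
By parts: u = x, dv = sin(5x) dx
du = dx, v = -cos(5x)/5
= -x·cos(5x)/5 + sin(5x)/5² + C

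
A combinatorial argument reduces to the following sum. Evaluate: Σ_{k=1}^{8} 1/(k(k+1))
Partial fractions: 1/(k(k + 1)) = 1/k - 1/(k + 1)
Telescoping sum: 1(1 - 1/9) = 1·8/9

Answer: 8/9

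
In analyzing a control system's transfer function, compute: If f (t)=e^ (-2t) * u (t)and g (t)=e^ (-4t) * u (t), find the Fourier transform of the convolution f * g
By the convolution theorem: F{f * g} = F(omega) * G(omega)
F(omega) = 1/(2 + j * omega), G(omega) = 1/(4 + j * omega)
F{f * g} = 1/((2 + j * omega)(4 + j * omega))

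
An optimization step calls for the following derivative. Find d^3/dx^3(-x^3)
Apply power rule 3 times:
d^1: -3x^2
d^2: -6x
d^3: -6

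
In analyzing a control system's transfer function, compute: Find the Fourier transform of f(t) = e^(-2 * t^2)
The Fourier transform of a Gaussian e^(-a * t^2) is sqrt(pi/a) * e^(-omega^2/(4a)).
With a = 2: F(omega) = sqrt(pi/2) * e^(-omega^2/8)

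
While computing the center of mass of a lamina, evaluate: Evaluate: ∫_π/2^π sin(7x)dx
Antiderivative: -cos(7x)/7
Evaluate at bounds: [-cos(7·π)/7] - [-cos(7·π/2)/7]
= (-(-1)+(0))/7 = 1/7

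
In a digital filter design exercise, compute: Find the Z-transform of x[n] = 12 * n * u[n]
Z{n*u[n]}=z/(z-1)^2
By linearity: Z{12*n*u[n]}=12z/(z-1)^2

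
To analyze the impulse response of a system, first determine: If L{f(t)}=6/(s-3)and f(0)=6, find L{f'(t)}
L{f'(t)}=s·F(s) - f(0)=6s/(s-3)-6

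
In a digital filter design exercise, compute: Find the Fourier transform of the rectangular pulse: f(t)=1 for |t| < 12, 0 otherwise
F(omega) = integral from -12 to 12 of e^(-j*omega*t) dt
= 2*sin(12*omega)/omega = 24*sinc(12*omega/pi)

Answer: 2*sin(12*omega)/omega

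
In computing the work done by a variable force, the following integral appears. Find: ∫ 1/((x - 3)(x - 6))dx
Partial fractions: 1/((x-3)(x-6))=A/(x-3)+B/(x-6)
A=-1/3, B=1/3
∫ [-1/3· 1/(x-3)+1/3· 1/(x-6)] dx
=(1/3)[ln|x-6| - ln|x-3|]+C

Answer: (1/3)·ln|(x-6)/(x-3)|+C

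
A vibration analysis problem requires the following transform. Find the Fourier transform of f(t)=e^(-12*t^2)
The Fourier transform of a Gaussian e^(-a*t^2) is sqrt(pi/a)*e^(-omega^2/(4a)).
With a = 12: F(omega) = sqrt(pi/12)*e^(-omega^2/48)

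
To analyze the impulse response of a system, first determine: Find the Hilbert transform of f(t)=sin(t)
The Hilbert transform shifts each frequency component by -pi/2.
H{sin(wt)} = -cos(wt)
With w = 1: H{sin(t)} = -cos(t)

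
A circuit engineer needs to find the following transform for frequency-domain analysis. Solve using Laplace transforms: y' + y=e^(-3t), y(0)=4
Take L: sY - 4+Y = 1/(s+3)
Y(s+1) = 1/(s+3)+4
Y = 1/((s+3)(s+1))+4/(s+1)
Partial fractions: 1/((s+3)(s+1)) = -(1/2)/(s+3)+(1/2)/(s+1)
So Y = -(1/2)/(s+3)+(9/2)/(s+1)
Inverse Laplace transform (L^(-1){1/(s+3)} = e^(-3t), L^(-1){1/(s+1)} = e^(-t)):

Answer: y(t) = (-1/2)·e^(-3t)+(9/2)·e^(-t)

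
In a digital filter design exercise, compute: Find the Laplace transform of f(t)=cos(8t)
L{cos(wt)} = s/(s²+w²)
L{cos(8t)} = s/(s²+64)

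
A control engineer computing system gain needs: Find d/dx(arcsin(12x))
d/dx[arcsin(u)] = u'/√(1-u²), u = 12x, u' = 12

Answer: 12/√(1 - 144x²)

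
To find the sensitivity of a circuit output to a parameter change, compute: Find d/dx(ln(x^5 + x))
Chain rule: d/dx[ln(u)] = u'/u where u = x^5+x
u' = 5x^4+1

Answer: (5x^4+1)/(x^5+x)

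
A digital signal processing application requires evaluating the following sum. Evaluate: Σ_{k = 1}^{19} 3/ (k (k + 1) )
Partial fractions: 3/(k(k + 1)) = 3/k - 3/(k + 1)
Telescoping sum: 3(1 - 1/20) = 3·19/20

Answer: 57/20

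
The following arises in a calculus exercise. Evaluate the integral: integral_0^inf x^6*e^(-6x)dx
This is a Gamma integral. Substitute u = 6x (du = 6 dx):
integral_0^inf x^6 * e^(-6x) dx = (1/6^7) integral_0^inf u^6 * e^(-u) du
= Gamma(7)/6^7 = 6!/6^7 = 720/279936

Answer: 5/1944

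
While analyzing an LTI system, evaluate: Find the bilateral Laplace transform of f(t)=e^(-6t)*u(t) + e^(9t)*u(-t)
For e^(-6t) * u(t): L=1/(s+6), Re(s) > -6
For e^(9t) * u(-t): L=-1/(s-9), Re(s) < 9
Combined: F(s)=1/(s+6)-1/(s-9), -6 < Re(s) < 9

Answer: 1/(s+6)-1/(s-9), ROC: -6 < Re(s) < 9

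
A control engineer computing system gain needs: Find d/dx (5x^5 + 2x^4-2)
Power rule: d/dx(ax^n) = n·a·x^(n-1)
Term by term: 25·x^4+8·x^3

Answer: 25x^4+8x^3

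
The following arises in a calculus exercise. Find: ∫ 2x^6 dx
Using power rule: ∫ 2x^6 dx=2/7 x^7+C=(2/7)x^7+C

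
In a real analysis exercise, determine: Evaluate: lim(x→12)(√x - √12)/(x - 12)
Multiply by conjugate (√x + √12)/(√x + √12):
= (x - 12)/((x - 12)(√x + √12)) = 1/(√x + √12)
As x → 12: 1/(2√12)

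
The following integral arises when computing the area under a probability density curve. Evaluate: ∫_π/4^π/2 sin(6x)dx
Antiderivative: -cos(6x)/6
Evaluate at bounds: [-cos(6·π/2)/6] - [-cos(6·π/4)/6]
= (-(-1) + (0))/6 = 1/6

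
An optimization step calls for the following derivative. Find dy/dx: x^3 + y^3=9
Differentiate: 3x^2+3y^2·(dy/dx) = 0
dy/dx = -3x^2/(3y^2)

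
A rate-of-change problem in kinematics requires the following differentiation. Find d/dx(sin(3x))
Chain rule: d/dx[sin(u)] = cos(u)·u' where u = 3x
u' = 3

Answer: 3·cos(3x)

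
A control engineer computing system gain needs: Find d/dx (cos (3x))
Chain rule: d/dx[cos(u)]=-sin(u)·u' where u=3x
u'=3

Answer: -3·sin(3x)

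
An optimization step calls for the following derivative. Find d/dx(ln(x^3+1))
Chain rule: d/dx[ln(u)]=u'/u where u=x^3+1
u'=3x^2

Answer: (3x^2)/(x^3+1)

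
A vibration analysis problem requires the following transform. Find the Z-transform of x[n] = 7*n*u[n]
Z{n * u[n]} = z/(z-1)^2
By linearity: Z{7 * n * u[n]} = 7z/(z-1)^2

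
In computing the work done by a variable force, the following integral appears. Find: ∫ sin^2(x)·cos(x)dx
Let u = sin(x), du = cos(x) dx
∫ u^2 du = u^3/3+C

Answer: sin^3(x)/3+C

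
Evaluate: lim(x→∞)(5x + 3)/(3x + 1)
Divide numerator and denominator by x:
lim (5+3/x)/(3+1/x)=5/3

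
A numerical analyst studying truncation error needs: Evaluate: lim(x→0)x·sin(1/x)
Squeeze theorem: -|x| ≤ x·sin(1/x) ≤ |x|
Since x → 0 as x → 0, by squeeze theorem the limit is 0

Answer: 0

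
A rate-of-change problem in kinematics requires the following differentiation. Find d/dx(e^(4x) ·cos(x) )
Product rule: (fg)' = f'g+fg'
f = e^(4x), f' = 4·e^(4x)
g = cos(x), g' = -sin(x)

Answer: 4·e^(4x)·cos(x) - e^(4x)·sin(x)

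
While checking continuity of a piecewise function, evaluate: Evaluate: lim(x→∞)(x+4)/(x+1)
Divide numerator and denominator by x:
lim (1 + 4/x)/(1 + 1/x)=1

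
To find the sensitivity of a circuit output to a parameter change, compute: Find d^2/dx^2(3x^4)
Apply power rule 2 times:
d^1: 12x^3
d^2: 36x^2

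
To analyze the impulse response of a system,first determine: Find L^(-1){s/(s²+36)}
L^(-1){s/(s² + w²)}=cos(wt)
Here w=6

Answer: cos(6t)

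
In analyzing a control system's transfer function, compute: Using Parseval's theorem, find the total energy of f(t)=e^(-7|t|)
Parseval's theorem: E = integral |f(t)|^2 dt = (1/2pi) integral |F(omega)|^2 domega
E = integral_{-inf}^{inf} e^(-14|t|) dt = 2*integral_0^inf e^(-14t) dt = 2/(2*7) = 1/7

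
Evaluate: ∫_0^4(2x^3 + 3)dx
Step 1: Find antiderivative F(x) = (1/2)x^4+3x
Step 2: F(4) - F(0) = 140 - (0) = 140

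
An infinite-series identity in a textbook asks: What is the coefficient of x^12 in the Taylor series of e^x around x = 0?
Taylor series of e^x=Σ x^n/n!
Coefficient of x^12=1/12!=1/479001600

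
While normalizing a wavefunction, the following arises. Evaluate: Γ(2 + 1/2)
Γ(n+1/2)=(2n)!√π/(4^n·n!)
=24√π/(16·2)=(3/4)·√π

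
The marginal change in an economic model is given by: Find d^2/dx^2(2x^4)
Apply power rule 2 times:
d^1: 8x^3
d^2: 24x^2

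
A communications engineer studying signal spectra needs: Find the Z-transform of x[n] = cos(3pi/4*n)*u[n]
Z{cos(w0*n)*u[n]} = z(z - cos(w0))/(z^2 - 2z*cos(w0) + 1)
With w0 = 3pi/4: X(z) = z(z - cos(3pi/4))/(z^2 - 2z*cos(3pi/4) + 1)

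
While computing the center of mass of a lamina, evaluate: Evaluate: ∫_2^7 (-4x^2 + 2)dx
Step 1: Find antiderivative F(x) = (-4/3)x^3+2x
Step 2: F(7) - F(2) = -1330/3 - (-20/3) = -1310/3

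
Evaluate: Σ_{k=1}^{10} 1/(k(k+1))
Partial fractions: 1/(k(k + 1)) = 1/k - 1/(k + 1)
Telescoping sum: 1(1 - 1/11) = 1·10/11

Answer: 10/11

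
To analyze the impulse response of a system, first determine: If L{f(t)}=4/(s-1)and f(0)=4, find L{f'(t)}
L{f'(t)} = s·F(s) - f(0) = 4s/(s-1) - 4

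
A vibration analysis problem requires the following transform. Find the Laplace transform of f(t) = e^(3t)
L{e^(at)}=1/(s-a)
L{e^(3t)}=1/(s-3)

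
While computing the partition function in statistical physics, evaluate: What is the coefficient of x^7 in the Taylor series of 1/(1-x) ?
1/(1-x)=Σ x^n for |x|<1
All coefficients are 1

Answer: 1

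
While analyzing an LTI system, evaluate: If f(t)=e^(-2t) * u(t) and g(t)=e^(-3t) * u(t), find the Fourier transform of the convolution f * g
By the convolution theorem: F{f*g} = F(omega)*G(omega)
F(omega) = 1/(2+j*omega), G(omega) = 1/(3+j*omega)
F{f*g} = 1/((2+j*omega)(3+j*omega))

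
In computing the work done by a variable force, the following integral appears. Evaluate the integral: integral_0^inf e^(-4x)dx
integral_0^inf e^(-4x) dx = [-1/4*e^(-4x)]_0^inf
= 0 - (-1/4) = 1/4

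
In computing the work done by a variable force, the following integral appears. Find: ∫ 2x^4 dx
Using power rule: ∫ 2x^4 dx=2/5 x^5 + C=(2/5)x^5 + C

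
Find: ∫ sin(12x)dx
Using substitution u=12x: ∫ sin(u) du/12=-cos(u)/12 + C

Answer: (-1/12)cos(12x) + C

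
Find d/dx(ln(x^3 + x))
Chain rule: d/dx[ln(u)] = u'/u where u = x^3+x
u' = 3x^2+1

Answer: (3x^2+1)/(x^3+x)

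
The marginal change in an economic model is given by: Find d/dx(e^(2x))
Chain rule: d/dx[e^u]=e^u · u' where u=2x
u'=2

Answer: 2·e^(2x)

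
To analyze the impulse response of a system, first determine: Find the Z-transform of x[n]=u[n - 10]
Using the time-shift property: Z{u[n-10]}=z^(-10) * z/(z-1)
=z^(-9)/(z-1)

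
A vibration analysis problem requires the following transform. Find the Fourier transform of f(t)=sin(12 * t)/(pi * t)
sin(W * t)/(pi * t)=(W/pi) * sinc(W * t/pi) is the impulse response of the ideal low-pass filter with cutoff W (here W=12).
Its Fourier transform is a rectangular function:
F(omega)=1 for |omega| < 12, 0 otherwise

Answer: rect(omega/24) [i.e., 1 for |omega| < 12, 0 otherwise]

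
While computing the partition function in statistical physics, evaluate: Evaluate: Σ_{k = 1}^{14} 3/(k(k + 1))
Partial fractions: 3/(k(k+1)) = 3/k - 3/(k+1)
Telescoping sum: 3(1-1/15) = 3·14/15

Answer: 14/5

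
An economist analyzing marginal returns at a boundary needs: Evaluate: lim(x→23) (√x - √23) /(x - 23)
Multiply by conjugate (√x + √23)/(√x + √23):
=(x - 23)/((x - 23)(√x + √23))=1/(√x + √23)
As x → 23: 1/(2√23)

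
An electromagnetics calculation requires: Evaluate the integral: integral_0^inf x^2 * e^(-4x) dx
This is a Gamma integral. Substitute u = 4x (du = 4 dx):
integral_0^inf x^2*e^(-4x) dx = (1/4^3) integral_0^inf u^2*e^(-u) du
= Gamma(3)/4^3 = 2!/4^3 = 2/64

Answer: 1/32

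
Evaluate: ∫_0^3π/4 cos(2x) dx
Antiderivative: sin(2x)/2
Evaluate at bounds: [sin(2·3π/4)/2] - [sin(2·0)/2]
= ((-1) - (0))/2 = -1/2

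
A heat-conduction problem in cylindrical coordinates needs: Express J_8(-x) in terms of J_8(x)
For integer n: J_n(-x) = (-1)^n J_n(x)
With n = 8: J_8(-x) = (-1)^8 J_8(x) = J_8(x)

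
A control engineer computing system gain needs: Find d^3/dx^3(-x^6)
Apply power rule 3 times:
d^1: -6x^5
d^2: -30x^4
d^3: -120x^3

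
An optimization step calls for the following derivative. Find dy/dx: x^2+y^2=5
Differentiate: 2x + 2y·(dy/dx)=0
dy/dx=-2x/(2y)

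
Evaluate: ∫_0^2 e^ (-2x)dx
Antiderivative: (1/(-2))e^(-2x)
Evaluate: (1/(-2))(e^-4-1)

Answer: (e^-4-1)/(-2)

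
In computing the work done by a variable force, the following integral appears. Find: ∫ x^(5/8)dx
Power rule: ∫ x^(5/8) dx=x^(13/8)/(13/8)+C

Answer: (8/13)·x^(13/8)+C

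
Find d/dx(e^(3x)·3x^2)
Product rule: (fg)' = f'g+fg'
f = e^(3x), f' = 3·e^(3x)
g = 3x^2, g' = 6x

Answer: 9·e^(3x)·x^2+6·e^(3x)·x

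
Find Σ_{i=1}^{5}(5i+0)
=5·Σ i + 0·5=5·15 + 0=75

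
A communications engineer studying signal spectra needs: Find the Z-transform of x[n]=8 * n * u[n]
Z{n * u[n]} = z/(z-1)^2
By linearity: Z{8 * n * u[n]} = 8z/(z-1)^2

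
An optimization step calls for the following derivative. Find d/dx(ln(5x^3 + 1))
Chain rule: d/dx[ln(u)] = u'/u where u = 5x^3 + 1
u' = 15x^2

Answer: (15x^2)/(5x^3 + 1)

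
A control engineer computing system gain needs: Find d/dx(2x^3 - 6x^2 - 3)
Power rule: d/dx(ax^n)=n·a·x^(n-1)
Term by term: 6·x^2 - 12·x

Answer: 6x^2 - 12x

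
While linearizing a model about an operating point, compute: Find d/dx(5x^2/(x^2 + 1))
Quotient rule: (f/g)'=(f'g - fg')/g²
f=5x^2, f'=10x
g=x^2 + 1, g'=2x

Answer: (10x·(x^2 + 1) - 10x^3)/(x^2 + 1)²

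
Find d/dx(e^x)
Chain rule: d/dx[e^u]=e^u · u' where u=x
u'=1

Answer: 1·e^x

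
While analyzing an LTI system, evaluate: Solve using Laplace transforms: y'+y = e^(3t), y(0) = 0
Take L: sY - 0 + Y=1/(s-3)
Y(s + 1)=1/(s-3) + 0
Y=1/((s-3)(s + 1)) + 0/(s + 1)
Partial fractions: 1/((s-3)(s + 1))=(1/4)/(s-3) - (1/4)/(s + 1)
So Y=(1/4)/(s-3) - (1/4)/(s + 1)
Inverse Laplace transform (L^(-1){1/(s-3)}=e^(3t), L^(-1){1/(s + 1)}=e^(-t)):

Answer: y(t)=(1/4)·e^(3t) - (1/4)·e^(-t)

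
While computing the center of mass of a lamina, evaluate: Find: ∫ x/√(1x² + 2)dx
Let u=x² + 2, du=2x dx
∫ (1/2)·u^(-1/2) du=√u + C

Answer: √(x² + 2) + C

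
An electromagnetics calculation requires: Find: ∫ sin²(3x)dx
Using identity sin²(u)=(1 - cos(2u))/2:
∫ (1 - cos(6x))/2 dx=x/2 - sin(6x)/12+C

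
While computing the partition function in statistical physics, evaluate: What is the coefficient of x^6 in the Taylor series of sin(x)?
sin(x) has only odd powers. Coefficient of x^6 = 0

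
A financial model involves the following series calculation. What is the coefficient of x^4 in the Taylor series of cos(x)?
cos(x) = Σ (-1)^k x^(2k)/(2k)!
For x^4: (-1)^2/4! = 1/24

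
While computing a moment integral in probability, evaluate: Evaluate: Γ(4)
Γ(n) = (n-1)! for positive integers
Γ(4) = 3! = 6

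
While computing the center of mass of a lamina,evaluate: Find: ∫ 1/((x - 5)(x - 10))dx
Partial fractions: 1/((x-5)(x-10)) = A/(x-5) + B/(x-10)
A = -1/5, B = 1/5
∫ [-1/5· 1/(x-5) + 1/5· 1/(x-10)] dx
= (1/5)[ln|x-10| - ln|x-5|] + C

Answer: (1/5)·ln|(x-10)/(x-5)| + C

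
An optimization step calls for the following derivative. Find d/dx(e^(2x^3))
Chain rule: d/dx[e^u]=e^u · u' where u=2x^3
u'=6x^2

Answer: 6x^2·e^(2x^3)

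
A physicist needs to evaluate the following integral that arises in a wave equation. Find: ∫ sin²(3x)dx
Using identity sin²(u) = (1 - cos(2u))/2:
∫ (1 - cos(6x))/2 dx = x/2 - sin(6x)/12+C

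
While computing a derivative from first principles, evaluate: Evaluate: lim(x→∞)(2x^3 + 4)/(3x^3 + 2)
Divide numerator and denominator by x^3:
lim (2 + 4/x^3)/(3 + 2/x^3)=2/3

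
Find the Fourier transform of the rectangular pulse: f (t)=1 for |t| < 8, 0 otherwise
F(omega) = integral from -8 to 8 of e^(-j * omega * t) dt
= 2 * sin(8 * omega)/omega = 16 * sinc(8 * omega/pi)

Answer: 2 * sin(8 * omega)/omega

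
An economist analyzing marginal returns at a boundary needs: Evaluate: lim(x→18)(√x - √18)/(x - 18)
Multiply by conjugate (√x+√18)/(√x+√18):
= (x - 18)/((x - 18)(√x+√18)) = 1/(√x+√18)
As x → 18: 1/(2√18)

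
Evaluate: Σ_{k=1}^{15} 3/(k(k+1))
Partial fractions: 3/(k(k+1))=3/k - 3/(k+1)
Telescoping sum: 3(1-1/16)=3·15/16

Answer: 45/16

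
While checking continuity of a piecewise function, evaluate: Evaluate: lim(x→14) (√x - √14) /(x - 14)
Multiply by conjugate (√x + √14)/(√x + √14):
= (x - 14)/((x - 14)(√x + √14)) = 1/(√x + √14)
As x → 14: 1/(2√14)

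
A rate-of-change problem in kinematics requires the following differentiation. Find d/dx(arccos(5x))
d/dx[arccos(u)] = -u'/√(1-u²), u = 5x, u' = 5

Answer: -5/√(1 - 25x²)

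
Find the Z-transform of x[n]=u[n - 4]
Using the time-shift property: Z{u[n-4]} = z^(-4)*z/(z-1)
= z^(-3)/(z-1)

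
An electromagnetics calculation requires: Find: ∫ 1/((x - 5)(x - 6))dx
Partial fractions: 1/((x-5)(x-6))=A/(x-5)+B/(x-6)
A=-1, B=1
∫ [-1· 1/(x-5)+1· 1/(x-6)] dx
=(1)[ln|x-6| - ln|x-5|]+C

Answer: ln|(x-6)/(x-5)|+C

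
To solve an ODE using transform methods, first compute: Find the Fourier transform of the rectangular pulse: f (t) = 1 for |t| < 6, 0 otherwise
F(omega)=integral from -6 to 6 of e^(-j*omega*t) dt
=2*sin(6*omega)/omega=12*sinc(6*omega/pi)

Answer: 2*sin(6*omega)/omega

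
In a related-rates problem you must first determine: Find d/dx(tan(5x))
Chain rule: d/dx[tan(u)]=sec²(u)·u' where u=5x
u'=5

Answer: 5·sec²(5x)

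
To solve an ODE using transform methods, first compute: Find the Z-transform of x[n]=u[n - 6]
Using the time-shift property: Z{u[n-6]} = z^(-6) * z/(z-1)
= z^(-5)/(z-1)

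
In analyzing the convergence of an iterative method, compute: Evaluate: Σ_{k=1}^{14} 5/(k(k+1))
Partial fractions: 5/(k(k+1)) = 5/k - 5/(k+1)
Telescoping sum: 5(1-1/15) = 5·14/15

Answer: 14/3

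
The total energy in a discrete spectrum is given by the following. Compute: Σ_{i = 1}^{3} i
Using formula: Σ i^1=n(n+1)/2=3·4/2=6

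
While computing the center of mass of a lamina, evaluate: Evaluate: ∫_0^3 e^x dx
Antiderivative: e^x
Evaluate: (e^3 - 1)

Answer: e^3 - 1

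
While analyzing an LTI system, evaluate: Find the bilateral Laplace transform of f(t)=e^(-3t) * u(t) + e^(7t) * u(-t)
For e^(-3t)*u(t): L = 1/(s+3), Re(s) > -3
For e^(7t)*u(-t): L = -1/(s-7), Re(s) < 7
Combined: F(s) = 1/(s+3)-1/(s-7), -3 < Re(s) < 7

Answer: 1/(s+3)-1/(s-7), ROC: -3 < Re(s) < 7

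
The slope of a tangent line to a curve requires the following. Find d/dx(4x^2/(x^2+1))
Quotient rule: (f/g)' = (f'g - fg')/g²
f = 4x^2, f' = 8x
g = x^2+1, g' = 2x

Answer: (8x·(x^2+1)-8x^3)/(x^2+1)²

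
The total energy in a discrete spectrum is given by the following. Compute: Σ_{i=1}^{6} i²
Using formula: Σ i^2 = n(n + 1)(2n + 1)/6 = 6·7·13/6 = 91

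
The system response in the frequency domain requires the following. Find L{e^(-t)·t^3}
First shifting: L{e^(at)f(t)} = F(s-a)
L{t^3} = 6/s^4
Shift s → s + 1: 6/(s + 1)^4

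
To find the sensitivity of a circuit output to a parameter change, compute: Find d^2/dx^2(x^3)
Apply power rule 2 times:
d^1: 3x^2
d^2: 6x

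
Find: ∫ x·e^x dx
Integration by parts: u=x, dv=e^x dx
du=dx, v=e^x
=x·e^x - ∫ e^x dx
=x·e^x - e^x+C

Answer: e^x(x - 1)+C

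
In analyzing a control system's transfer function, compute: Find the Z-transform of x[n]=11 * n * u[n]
Z{n*u[n]} = z/(z-1)^2
By linearity: Z{11*n*u[n]} = 11z/(z-1)^2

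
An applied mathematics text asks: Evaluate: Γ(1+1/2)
Γ(n+1/2) = (2n)!√π/(4^n·n!)
= 2√π/(4·1) = (1/2)·√π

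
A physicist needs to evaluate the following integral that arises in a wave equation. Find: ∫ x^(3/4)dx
Power rule: ∫ x^(3/4) dx=x^(7/4)/(7/4)+C

Answer: (4/7)·x^(7/4)+C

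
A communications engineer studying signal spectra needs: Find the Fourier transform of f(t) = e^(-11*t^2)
The Fourier transform of a Gaussian e^(-a*t^2) is sqrt(pi/a)*e^(-omega^2/(4a)).
With a = 11: F(omega) = sqrt(pi/11)*e^(-omega^2/44)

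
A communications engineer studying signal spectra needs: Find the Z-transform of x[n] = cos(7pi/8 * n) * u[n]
Z{cos(w0 * n) * u[n]} = z(z - cos(w0))/(z^2-2z * cos(w0)+1)
With w0 = 7pi/8: X(z) = z(z - cos(7pi/8))/(z^2-2z * cos(7pi/8)+1)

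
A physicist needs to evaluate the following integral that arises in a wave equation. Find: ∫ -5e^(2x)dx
Since d/dx[e^(2x)] = 2e^(2x), we get -5/2 e^(2x) + C

Answer: (-5/2)e^(2x) + C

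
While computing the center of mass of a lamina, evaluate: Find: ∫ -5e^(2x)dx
Since d/dx[e^(2x)]=2e^(2x), we get -5/2 e^(2x)+C

Answer: (-5/2)e^(2x)+C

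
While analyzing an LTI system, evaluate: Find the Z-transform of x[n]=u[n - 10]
Using the time-shift property: Z{u[n-10]} = z^(-10)*z/(z-1)
= z^(-9)/(z-1)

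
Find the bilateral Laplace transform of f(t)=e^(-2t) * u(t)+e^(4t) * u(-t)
For e^(-2t)*u(t): L = 1/(s+2), Re(s) > -2
For e^(4t)*u(-t): L = -1/(s-4), Re(s) < 4
Combined: F(s) = 1/(s+2)-1/(s-4), -2 < Re(s) < 4

Answer: 1/(s+2)-1/(s-4), ROC: -2 < Re(s) < 4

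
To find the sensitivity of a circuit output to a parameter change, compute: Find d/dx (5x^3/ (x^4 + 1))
Quotient rule: (f/g)'=(f'g - fg')/g²
f=5x^3, f'=15x^2
g=x^4+1, g'=4x^3

Answer: (15x^2·(x^4+1)-20x^6)/(x^4+1)²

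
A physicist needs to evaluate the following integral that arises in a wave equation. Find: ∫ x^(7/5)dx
Power rule: ∫ x^(7/5) dx = x^(12/5)/(12/5)+C

Answer: (5/12)·x^(12/5)+C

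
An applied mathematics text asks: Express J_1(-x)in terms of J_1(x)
For integer n: J_n(-x) = (-1)^n J_n(x)
With n = 1: J_1(-x) = (-1)^1 J_1(x) = -J_1(x)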